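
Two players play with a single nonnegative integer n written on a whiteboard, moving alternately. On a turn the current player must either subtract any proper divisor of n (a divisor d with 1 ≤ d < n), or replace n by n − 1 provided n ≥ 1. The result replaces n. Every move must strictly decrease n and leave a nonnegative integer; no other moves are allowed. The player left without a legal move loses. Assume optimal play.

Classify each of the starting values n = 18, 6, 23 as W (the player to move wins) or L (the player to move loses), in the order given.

18: W, 6: W, 23: L

Positions with no move are L. A position that does have a move is losing for the player to move precisely when every available move leads to a winning position for the opponent. Fill in the labels:
n=0: no move → L
n=1: reaches L-position 0 → W
n=2: only reaches 1(W), which is W → L
n=3: reaches L-position 2 → W
n=4: reaches L-position 2 → W
n=5: only reaches 4(W), which is W → L
n=6: reaches L-position 5 → W
n=7: only reaches 6(W), which is W → L
n=8: reaches L-position 7 → W
n=9: only reaches 6(W), 8(W), all W → L
n=10: reaches L-position 5 → W
n=11: only reaches 10(W), which is W → L
n=12: reaches L-position 9 → W
n=13: only reaches 12(W), which is W → L
n=14: reaches L-position 7 → W
n=15: only reaches 10(W), 12(W), 14(W), all W → L
n=16: reaches L-position 15 → W
n=17: only reaches 16(W), which is W → L
n=18: reaches L-position 9 → W
n=19: only reaches 18(W), which is W → L
n=20: reaches L-position 15 → W
n=21: only reaches 14(W), 18(W), 20(W), all W → L
n=22: reaches L-position 11 → W
n=23: only reaches 22(W), which is W → L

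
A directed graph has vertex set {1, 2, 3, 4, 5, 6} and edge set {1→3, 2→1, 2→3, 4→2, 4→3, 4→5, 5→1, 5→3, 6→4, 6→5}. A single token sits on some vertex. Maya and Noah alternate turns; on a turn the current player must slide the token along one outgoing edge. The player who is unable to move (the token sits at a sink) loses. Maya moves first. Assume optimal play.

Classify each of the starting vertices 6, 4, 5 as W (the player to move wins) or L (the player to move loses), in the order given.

6: L, 4: W, 5: W

Use the standard recursion: the mover loses at a terminal position; elsewhere, the mover wins exactly when some move hands the opponent an L position.
Every edge goes from a vertex to one that appears earlier in the order 3, 1, 2, 5, 4, 6, so processing vertices in that order labels each vertex after all of its successors.
3: no outgoing edge → L
1: W (go to 3, an L position)
2: W (go to 3, an L position)
5: W (go to 3, an L position)
4: W (go to 3, an L position)
6: L (options 4(W), 5(W) are all W)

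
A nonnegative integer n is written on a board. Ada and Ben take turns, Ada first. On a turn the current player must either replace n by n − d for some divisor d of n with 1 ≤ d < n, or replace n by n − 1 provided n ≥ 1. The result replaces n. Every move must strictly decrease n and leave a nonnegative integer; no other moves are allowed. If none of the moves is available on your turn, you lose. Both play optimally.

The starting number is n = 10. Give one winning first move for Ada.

Move to 5.

Classify positions by backward induction: terminal positions (no move available) are L. From any other position, the mover wins iff some move reaches an L.
n=0: no move → L
n=1: reaches L-position 0 → W
n=2: only reaches 1(W), which is W → L
n=3: reaches L-position 2 → W
n=4: reaches L-position 2 → W
n=5: only reaches 4(W), which is W → L
n=6: reaches L-position 5 → W
n=7: only reaches 6(W), which is W → L
n=8: reaches L-position 7 → W
n=9: only reaches 6(W), 8(W), all W → L
n=10: reaches L-position 5 → W
From 10, the L positions reachable in one move are: 5, 9. Any move reaching one of these is winning.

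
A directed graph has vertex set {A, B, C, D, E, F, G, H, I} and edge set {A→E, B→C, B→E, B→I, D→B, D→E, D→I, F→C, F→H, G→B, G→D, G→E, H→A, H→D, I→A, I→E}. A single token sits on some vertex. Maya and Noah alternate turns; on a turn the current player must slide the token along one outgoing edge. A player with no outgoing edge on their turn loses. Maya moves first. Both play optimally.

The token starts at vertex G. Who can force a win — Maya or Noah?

Classify positions by backward induction: terminal positions (no move available) are L. From any other position, the mover wins iff some move reaches an L.
Every edge goes from a vertex to one that appears earlier in the order C, E, A, I, B, D, H, G, F, so processing vertices in that order labels each vertex after all of its successors.
C: no outgoing edge → L
E: no outgoing edge → L
A: reaches L-position E → W
I: reaches L-position E → W
B: reaches L-position E → W
D: reaches L-position E → W
H: only reaches D(W), A(W), all W → L
G: reaches L-position E → W
F: reaches L-position H → W
From G Maya can move to E, reaching an L position.

Maya wins.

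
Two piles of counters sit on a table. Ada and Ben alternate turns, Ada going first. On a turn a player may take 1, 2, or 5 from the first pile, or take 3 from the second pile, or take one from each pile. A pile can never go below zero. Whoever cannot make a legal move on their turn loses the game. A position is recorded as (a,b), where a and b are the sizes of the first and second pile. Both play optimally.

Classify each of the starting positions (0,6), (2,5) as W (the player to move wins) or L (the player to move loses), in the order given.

Label each position W (a win for the player to move) or L (a loss). A position with no legal move is L; any other position is W exactly when some move reaches an L, and L when every move reaches a W.
No move ever increases a pile, so every position that can arise here has a ≤ 2 and b ≤ 6; it is enough to label the cells with 0 ≤ a ≤ 2 and 0 ≤ b ≤ 6.
Every move lowers a or b (never raises either), so fill the grid row by row in increasing a, and left to right within a row: each cell's successors are then already labelled.
      b=0  b=1  b=2  b=3  b=4  b=5  b=6
a=0:    L    L    L    W    W    W    L
a=1:    W    W    W    W    L    L    W
a=2:    W    W    W    L    W    W    W
Cells with no legal move (terminal, hence L): (0,0), (0,1), (0,2).
The remaining L cells, each justified by listing all of its moves:
(0,6): only reaches (0,3)(W), which is W → L
(1,4): only reaches (0,4)(W), (1,1)(W), (0,3)(W), all W → L
(1,5): only reaches (0,5)(W), (1,2)(W), (0,4)(W), all W → L
(2,3): only reaches (1,3)(W), (0,3)(W), (2,0)(W), (1,2)(W), all W → L
Every other cell has at least one move into one of the L cells above, so it is W.
(0,6): one of the L cells justified above, so L
(2,5): the move to (1,5) reaches an L cell, so W

(0,6): L, (2,5): W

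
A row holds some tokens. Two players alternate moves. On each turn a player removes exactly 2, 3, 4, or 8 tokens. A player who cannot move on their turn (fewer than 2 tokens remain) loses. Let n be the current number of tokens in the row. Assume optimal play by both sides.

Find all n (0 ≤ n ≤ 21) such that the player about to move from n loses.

Compute win/loss labels from the base case upward. A position with no move is L. Any other position is W if it can reach an L in one move, else L.
n=0: no move → L
n=1: no move → L
n=2: →0(L), so W
n=3: →1(L), so W
n=4: →1(L), so W
n=5: →1(L), so W
n=6: →4(W), 3(W), 2(W) — all W, so L
n=7: →5(W), 4(W), 3(W) — all W, so L
n=8: →6(L), so W
n=9: →7(L), so W
n=10: →7(L), so W
n=11: →7(L), so W
n=12: →10(W), 9(W), 8(W), 4(W) — all W, so L
n=13: →11(W), 10(W), 9(W), 5(W) — all W, so L
n=14: →12(L), so W
n=15: →13(L), so W
n=16: →13(L), so W
n=17: →13(L), so W
n=18: →16(W), 15(W), 14(W), 10(W) — all W, so L
n=19: →17(W), 16(W), 15(W), 11(W) — all W, so L
n=20: →18(L), so W
n=21: →19(L), so W
Reading off the rows marked L gives the requested list; there are 8 such values of n.

0, 1, 6, 7, 12, 13, 18, 19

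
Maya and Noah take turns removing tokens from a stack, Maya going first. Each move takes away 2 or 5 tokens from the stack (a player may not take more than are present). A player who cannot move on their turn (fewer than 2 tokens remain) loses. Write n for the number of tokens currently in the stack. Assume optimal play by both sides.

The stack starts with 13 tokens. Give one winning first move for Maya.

Remove 2, leaving 11.

Label each position W (a win for the player to move) or L (a loss). A position with no legal move is L; any other position is W exactly when some move reaches an L, and L when every move reaches a W.
n=0: no move → L
n=1: no move → L
n=2: reaches L-position 0 → W
n=3: reaches L-position 1 → W
n=4: only reaches 2(W), which is W → L
n=5: reaches L-position 0 → W
n=6: reaches L-position 4 → W
n=7: only reaches 5(W), 2(W), all W → L
n=8: only reaches 6(W), 3(W), all W → L
n=9: reaches L-position 7 → W
n=10: reaches L-position 8 → W
n=11: only reaches 9(W), 6(W), all W → L
n=12: reaches L-position 7 → W
n=13: reaches L-position 11 → W
From 13, the L positions reachable in one move are: 11, 8. Any move reaching one of these is winning.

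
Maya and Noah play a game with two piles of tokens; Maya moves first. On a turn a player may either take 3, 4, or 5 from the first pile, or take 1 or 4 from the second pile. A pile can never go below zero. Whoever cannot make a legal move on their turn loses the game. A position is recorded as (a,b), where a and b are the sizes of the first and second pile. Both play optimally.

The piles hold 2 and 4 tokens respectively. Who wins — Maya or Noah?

Maya wins.

Positions with no move are L. A position that does have a move is losing for the player to move precisely when every available move leads to a winning position for the opponent. Fill in the labels:
No move ever increases a pile, so every position that can arise here has a ≤ 2 and b ≤ 4; it is enough to label the cells with 0 ≤ a ≤ 2 and 0 ≤ b ≤ 4.
Every move lowers a or b (never raises either), so fill the grid row by row in increasing a, and left to right within a row: each cell's successors are then already labelled.
      b=0  b=1  b=2  b=3  b=4
a=0:    L    W    L    W    W
a=1:    L    W    L    W    W
a=2:    L    W    L    W    W
Cells with no legal move (terminal, hence L): (0,0), (1,0), (2,0).
The remaining L cells, each justified by listing all of its moves:
(0,2): the only move is to (0,1)(W), a W ⇒ L
(1,2): the only move is to (1,1)(W), a W ⇒ L
(2,2): the only move is to (2,1)(W), a W ⇒ L
Every other cell has at least one move into one of the L cells above, so it is W.
From (2,4) Maya can move to (2,0), reaching an L position.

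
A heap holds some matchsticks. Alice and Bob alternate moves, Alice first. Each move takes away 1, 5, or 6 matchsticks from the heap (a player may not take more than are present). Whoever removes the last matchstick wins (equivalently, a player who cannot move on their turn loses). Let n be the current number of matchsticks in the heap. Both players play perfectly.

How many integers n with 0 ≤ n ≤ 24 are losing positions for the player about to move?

8

Label each position W (a win for the player to move) or L (a loss). A position with no legal move is L; any other position is W exactly when some move reaches an L, and L when every move reaches a W.
n=0: no move → L
n=1: can move to 0, which is L ⇒ W
n=2: the only move is to 1(W), a W ⇒ L
n=3: can move to 2, which is L ⇒ W
n=4: the only move is to 3(W), a W ⇒ L
n=5: can move to 4, which is L ⇒ W
n=6: can move to 0, which is L ⇒ W
n=7: can move to 2, which is L ⇒ W
n=8: can move to 2, which is L ⇒ W
n=9: can move to 4, which is L ⇒ W
n=10: can move to 4, which is L ⇒ W
n=11: moves to 10(W), 6(W), 5(W); every one is W ⇒ L
n=12: can move to 11, which is L ⇒ W
n=13: moves to 12(W), 8(W), 7(W); every one is W ⇒ L
n=14: can move to 13, which is L ⇒ W
n=15: moves to 14(W), 10(W), 9(W); every one is W ⇒ L
n=16: can move to 15, which is L ⇒ W
n=17: can move to 11, which is L ⇒ W
n=18: can move to 13, which is L ⇒ W
n=19: can move to 13, which is L ⇒ W
n=20: can move to 15, which is L ⇒ W
n=21: can move to 15, which is L ⇒ W
n=22: moves to 21(W), 17(W), 16(W); every one is W ⇒ L
n=23: can move to 22, which is L ⇒ W
n=24: moves to 23(W), 19(W), 18(W); every one is W ⇒ L
L entries with 0 ≤ n ≤ 24: n = 0, 2, 4, 11, 13, 15, 22, 24; that makes 8.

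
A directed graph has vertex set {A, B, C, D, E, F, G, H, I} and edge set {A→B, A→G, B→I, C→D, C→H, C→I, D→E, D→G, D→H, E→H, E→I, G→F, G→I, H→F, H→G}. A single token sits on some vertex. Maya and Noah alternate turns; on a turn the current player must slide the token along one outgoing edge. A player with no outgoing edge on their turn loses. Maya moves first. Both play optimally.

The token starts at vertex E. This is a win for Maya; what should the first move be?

Move to I.

Compute win/loss labels from the base case upward. A position with no move is L. Any other position is W if it can reach an L in one move, else L.
Every edge goes from a vertex to one that appears earlier in the order I, F, G, H, B, E, D, A, C, so processing vertices in that order labels each vertex after all of its successors.
I: no outgoing edge → L
F: no outgoing edge → L
G: reaches L-position F → W
H: reaches L-position F → W
B: reaches L-position I → W
E: reaches L-position I → W
D: only reaches E(W), H(W), G(W), all W → L
A: only reaches B(W), G(W), all W → L
C: reaches L-position D → W
From E, the L positions reachable in one move are: I.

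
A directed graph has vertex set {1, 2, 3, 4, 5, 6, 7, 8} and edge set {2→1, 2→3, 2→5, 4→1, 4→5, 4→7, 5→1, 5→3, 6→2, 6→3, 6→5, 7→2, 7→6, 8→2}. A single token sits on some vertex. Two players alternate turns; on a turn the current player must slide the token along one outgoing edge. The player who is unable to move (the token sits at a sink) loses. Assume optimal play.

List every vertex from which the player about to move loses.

Compute win/loss labels from the base case upward. A position with no move is L. Any other position is W if it can reach an L in one move, else L.
Every edge goes from a vertex to one that appears earlier in the order 3, 1, 5, 2, 6, 8, 7, 4, so processing vertices in that order labels each vertex after all of its successors.
3: no outgoing edge → L
1: no outgoing edge → L
5: can move to 1, which is L ⇒ W
2: can move to 1, which is L ⇒ W
6: can move to 3, which is L ⇒ W
8: the only move is to 2(W), a W ⇒ L
7: moves to 6(W), 2(W); every one is W ⇒ L
4: can move to 7, which is L ⇒ W
Reading off the rows marked L gives the requested list; there are 4 such vertices.

1, 3, 7, 8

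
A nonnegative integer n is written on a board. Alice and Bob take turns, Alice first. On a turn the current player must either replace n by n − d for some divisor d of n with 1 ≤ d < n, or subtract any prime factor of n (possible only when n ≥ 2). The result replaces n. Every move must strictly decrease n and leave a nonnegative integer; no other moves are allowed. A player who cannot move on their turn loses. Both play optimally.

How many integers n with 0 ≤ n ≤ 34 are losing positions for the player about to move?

8

Positions with no move are L. A position that does have a move is losing for the player to move precisely when every available move leads to a winning position for the opponent. Fill in the labels:
n=0: no move → L
n=1: no move → L
n=2: reaches L-position 0 → W
n=3: reaches L-position 0 → W
n=4: only reaches 2(W), 3(W), all W → L
n=5: reaches L-position 0 → W
n=6: reaches L-position 4 → W
n=7: reaches L-position 0 → W
n=8: reaches L-position 4 → W
n=9: only reaches 6(W), 8(W), all W → L
n=10: reaches L-position 9 → W
n=11: reaches L-position 0 → W
n=12: reaches L-position 9 → W
n=13: reaches L-position 0 → W
n=14: only reaches 7(W), 12(W), 13(W), all W → L
n=15: reaches L-position 14 → W
n=16: reaches L-position 14 → W
n=17: reaches L-position 0 → W
n=18: reaches L-position 9 → W
n=19: reaches L-position 0 → W
n=20: only reaches 10(W), 15(W), 16(W), 18(W), 19(W), all W → L
n=21: reaches L-position 14 → W
n=22: reaches L-position 20 → W
n=23: reaches L-position 0 → W
n=24: reaches L-position 20 → W
n=25: reaches L-position 20 → W
n=26: only reaches 13(W), 24(W), 25(W), all W → L
n=27: reaches L-position 26 → W
n=28: reaches L-position 14 → W
n=29: reaches L-position 0 → W
n=30: reaches L-position 20 → W
n=31: reaches L-position 0 → W
n=32: only reaches 16(W), 24(W), 28(W), 30(W), 31(W), all W → L
n=33: reaches L-position 32 → W
n=34: reaches L-position 32 → W
L entries with 0 ≤ n ≤ 34: n = 0, 1, 4, 9, 14, 20, 26, 32; that makes 8.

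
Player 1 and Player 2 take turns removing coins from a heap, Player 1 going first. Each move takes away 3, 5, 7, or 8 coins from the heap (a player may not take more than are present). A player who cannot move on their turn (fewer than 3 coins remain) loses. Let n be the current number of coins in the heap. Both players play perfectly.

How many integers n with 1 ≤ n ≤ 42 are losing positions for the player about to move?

Work bottom-up. With no move the player to move loses. Otherwise the position is W if at least one move leads to an L position for the opponent, and L if every move leads to a W.
n=0: no move → L
n=1: no move → L
n=2: no move → L
n=3: W (go to 0, an L position)
n=4: W (go to 1, an L position)
n=5: W (go to 2, an L position)
n=6: W (go to 1, an L position)
n=7: W (go to 2, an L position)
n=8: W (go to 1, an L position)
n=9: W (go to 2, an L position)
n=10: W (go to 2, an L position)
n=11: L (options 8(W), 6(W), 4(W), 3(W) are all W)
n=12: L (options 9(W), 7(W), 5(W), 4(W) are all W)
n=13: L (options 10(W), 8(W), 6(W), 5(W) are all W)
n=14: W (go to 11, an L position)
n=15: W (go to 12, an L position)
n=16: W (go to 13, an L position)
n=17: W (go to 12, an L position)
n=18: W (go to 13, an L position)
n=19: W (go to 12, an L position)
n=20: W (go to 13, an L position)
n=21: W (go to 13, an L position)
n=22: L (options 19(W), 17(W), 15(W), 14(W) are all W)
n=23: L (options 20(W), 18(W), 16(W), 15(W) are all W)
n=24: L (options 21(W), 19(W), 17(W), 16(W) are all W)
n=25: W (go to 22, an L position)
n=26: W (go to 23, an L position)
n=27: W (go to 24, an L position)
n=28: W (go to 23, an L position)
n=29: W (go to 24, an L position)
n=30: W (go to 23, an L position)
n=31: W (go to 24, an L position)
n=32: W (go to 24, an L position)
n=33: L (options 30(W), 28(W), 26(W), 25(W) are all W)
n=34: L (options 31(W), 29(W), 27(W), 26(W) are all W)
n=35: L (options 32(W), 30(W), 28(W), 27(W) are all W)
n=36: W (go to 33, an L position)
n=37: W (go to 34, an L position)
n=38: W (go to 35, an L position)
n=39: W (go to 34, an L position)
n=40: W (go to 35, an L position)
n=41: W (go to 34, an L position)
n=42: W (go to 35, an L position)
L entries with 1 ≤ n ≤ 42 (n=0 is outside the asked range and is not counted): n = 1, 2, 11, 12, 13, 22, 23, 24, 33, 34, 35; that makes 11.

11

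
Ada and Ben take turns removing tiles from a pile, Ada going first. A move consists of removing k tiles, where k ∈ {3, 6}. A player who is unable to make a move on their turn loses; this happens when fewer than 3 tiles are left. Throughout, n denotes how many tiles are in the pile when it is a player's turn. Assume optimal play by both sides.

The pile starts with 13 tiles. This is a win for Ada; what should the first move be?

Use the standard recursion: the mover loses at a terminal position; elsewhere, the mover wins exactly when some move hands the opponent an L position.
n=0: no move → L
n=1: no move → L
n=2: no move → L
n=3: can move to 0, which is L ⇒ W
n=4: can move to 1, which is L ⇒ W
n=5: can move to 2, which is L ⇒ W
n=6: can move to 0, which is L ⇒ W
n=7: can move to 1, which is L ⇒ W
n=8: can move to 2, which is L ⇒ W
n=9: moves to 6(W), 3(W); every one is W ⇒ L
n=10: moves to 7(W), 4(W); every one is W ⇒ L
n=11: moves to 8(W), 5(W); every one is W ⇒ L
n=12: can move to 9, which is L ⇒ W
n=13: can move to 10, which is L ⇒ W
From 13, the L positions reachable in one move are: 10.

Remove 3, leaving 10.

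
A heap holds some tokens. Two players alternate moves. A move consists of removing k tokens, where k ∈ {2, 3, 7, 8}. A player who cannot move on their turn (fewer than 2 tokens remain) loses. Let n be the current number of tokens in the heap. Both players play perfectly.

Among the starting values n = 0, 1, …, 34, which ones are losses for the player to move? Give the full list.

Classify positions by backward induction: terminal positions (no move available) are L. From any other position, the mover wins iff some move reaches an L.
n=0: no move → L
n=1: no move → L
n=2: W (go to 0, an L position)
n=3: W (go to 1, an L position)
n=4: W (go to 1, an L position)
n=5: L (options 3(W), 2(W) are all W)
n=6: L (options 4(W), 3(W) are all W)
n=7: W (go to 5, an L position)
n=8: W (go to 6, an L position)
n=9: W (go to 6, an L position)
n=10: L (options 8(W), 7(W), 3(W), 2(W) are all W)
n=11: L (options 9(W), 8(W), 4(W), 3(W) are all W)
n=12: W (go to 10, an L position)
n=13: W (go to 11, an L position)
n=14: W (go to 11, an L position)
n=15: L (options 13(W), 12(W), 8(W), 7(W) are all W)
n=16: L (options 14(W), 13(W), 9(W), 8(W) are all W)
n=17: W (go to 15, an L position)
n=18: W (go to 16, an L position)
n=19: W (go to 16, an L position)
n=20: L (options 18(W), 17(W), 13(W), 12(W) are all W)
n=21: L (options 19(W), 18(W), 14(W), 13(W) are all W)
n=22: W (go to 20, an L position)
n=23: W (go to 21, an L position)
n=24: W (go to 21, an L position)
n=25: L (options 23(W), 22(W), 18(W), 17(W) are all W)
n=26: L (options 24(W), 23(W), 19(W), 18(W) are all W)
n=27: W (go to 25, an L position)
n=28: W (go to 26, an L position)
n=29: W (go to 26, an L position)
n=30: L (options 28(W), 27(W), 23(W), 22(W) are all W)
n=31: L (options 29(W), 28(W), 24(W), 23(W) are all W)
n=32: W (go to 30, an L position)
n=33: W (go to 31, an L position)
n=34: W (go to 31, an L position)
The losing starting values of n are exactly the entries labelled L in this table (14 of them).

0, 1, 5, 6, 10, 11, 15, 16, 20, 21, 25, 26, 30, 31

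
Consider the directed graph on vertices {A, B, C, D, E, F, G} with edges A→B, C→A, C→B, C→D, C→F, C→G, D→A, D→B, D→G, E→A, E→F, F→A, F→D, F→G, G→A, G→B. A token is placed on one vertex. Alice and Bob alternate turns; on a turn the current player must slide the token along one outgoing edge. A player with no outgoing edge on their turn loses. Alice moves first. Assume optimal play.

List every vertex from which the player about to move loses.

Use the standard recursion: the mover loses at a terminal position; elsewhere, the mover wins exactly when some move hands the opponent an L position.
Every edge goes from a vertex to one that appears earlier in the order B, A, G, D, F, C, E, so processing vertices in that order labels each vertex after all of its successors.
B: no outgoing edge → L
A: can move to B, which is L ⇒ W
G: can move to B, which is L ⇒ W
D: can move to B, which is L ⇒ W
F: moves to D(W), G(W), A(W); every one is W ⇒ L
C: can move to F, which is L ⇒ W
E: can move to F, which is L ⇒ W
Reading off the rows marked L gives the requested list; there are 2 such vertices.

B, F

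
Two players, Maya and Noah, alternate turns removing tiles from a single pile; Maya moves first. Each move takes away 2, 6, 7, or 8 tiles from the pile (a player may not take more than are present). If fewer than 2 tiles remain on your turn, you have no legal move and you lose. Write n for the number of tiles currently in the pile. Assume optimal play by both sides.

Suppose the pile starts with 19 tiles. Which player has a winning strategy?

Noah wins.

Compute win/loss labels from the base case upward. A position with no move is L. Any other position is W if it can reach an L in one move, else L.
n=0: no move → L
n=1: no move → L
n=2: →0(L), so W
n=3: →1(L), so W
n=4: →2(W) only, which is W, so L
n=5: →3(W) only, which is W, so L
n=6: →4(L), so W
n=7: →5(L), so W
n=8: →1(L), so W
n=9: →1(L), so W
n=10: →4(L), so W
n=11: →5(L), so W
n=12: →5(L), so W
n=13: →5(L), so W
n=14: →12(W), 8(W), 7(W), 6(W) — all W, so L
n=15: →13(W), 9(W), 8(W), 7(W) — all W, so L
n=16: →14(L), so W
n=17: →15(L), so W
n=18: →16(W), 12(W), 11(W), 10(W) — all W, so L
n=19: →17(W), 13(W), 12(W), 11(W) — all W, so L
The starting position 19 is L: whatever Maya does, the opponent receives a W position.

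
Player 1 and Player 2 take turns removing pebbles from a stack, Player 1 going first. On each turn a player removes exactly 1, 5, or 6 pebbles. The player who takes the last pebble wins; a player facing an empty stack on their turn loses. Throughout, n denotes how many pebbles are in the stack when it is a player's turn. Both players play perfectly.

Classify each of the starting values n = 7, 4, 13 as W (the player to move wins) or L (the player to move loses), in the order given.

7: W, 4: L, 13: L

Classify positions by backward induction: terminal positions (no move available) are L. From any other position, the mover wins iff some move reaches an L.
n=0: no move → L
n=1: reaches L-position 0 → W
n=2: only reaches 1(W), which is W → L
n=3: reaches L-position 2 → W
n=4: only reaches 3(W), which is W → L
n=5: reaches L-position 4 → W
n=6: reaches L-position 0 → W
n=7: reaches L-position 2 → W
n=8: reaches L-position 2 → W
n=9: reaches L-position 4 → W
n=10: reaches L-position 4 → W
n=11: only reaches 10(W), 6(W), 5(W), all W → L
n=12: reaches L-position 11 → W
n=13: only reaches 12(W), 8(W), 7(W), all W → L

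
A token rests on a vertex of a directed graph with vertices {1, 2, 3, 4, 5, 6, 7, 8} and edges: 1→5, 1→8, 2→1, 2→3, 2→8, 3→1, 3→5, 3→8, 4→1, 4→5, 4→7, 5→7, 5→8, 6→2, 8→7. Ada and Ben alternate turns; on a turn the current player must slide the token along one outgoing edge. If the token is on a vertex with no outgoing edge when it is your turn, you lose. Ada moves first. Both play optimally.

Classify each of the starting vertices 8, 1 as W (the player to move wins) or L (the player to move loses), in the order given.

Work bottom-up. With no move the player to move loses. Otherwise the position is W if at least one move leads to an L position for the opponent, and L if every move leads to a W.
Every edge goes from a vertex to one that appears earlier in the order 7, 8, 5, 1, 3, 2, 4, 6, so processing vertices in that order labels each vertex after all of its successors.
7: no outgoing edge → L
8: W (go to 7, an L position)
5: W (go to 7, an L position)
1: L (options 5(W), 8(W) are all W)
3: W (go to 1, an L position)
2: W (go to 1, an L position)
4: W (go to 1, an L position)
6: L (sole option 2(W) is W)

8: W, 1: L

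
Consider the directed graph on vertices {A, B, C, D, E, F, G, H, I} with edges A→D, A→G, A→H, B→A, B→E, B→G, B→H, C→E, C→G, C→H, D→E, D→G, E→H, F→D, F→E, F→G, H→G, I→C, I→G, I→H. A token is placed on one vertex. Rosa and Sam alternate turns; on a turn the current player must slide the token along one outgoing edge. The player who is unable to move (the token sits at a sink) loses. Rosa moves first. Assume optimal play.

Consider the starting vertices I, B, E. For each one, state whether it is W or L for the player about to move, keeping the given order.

Work bottom-up. With no move the player to move loses. Otherwise the position is W if at least one move leads to an L position for the opponent, and L if every move leads to a W.
Every edge goes from a vertex to one that appears earlier in the order G, H, E, D, C, F, I, A, B, so processing vertices in that order labels each vertex after all of its successors.
G: no outgoing edge → L
H: reaches L-position G → W
E: only reaches H(W), which is W → L
D: reaches L-position E → W
C: reaches L-position E → W
F: reaches L-position E → W
I: reaches L-position G → W
A: reaches L-position G → W
B: reaches L-position E → W

I: W, B: W, E: L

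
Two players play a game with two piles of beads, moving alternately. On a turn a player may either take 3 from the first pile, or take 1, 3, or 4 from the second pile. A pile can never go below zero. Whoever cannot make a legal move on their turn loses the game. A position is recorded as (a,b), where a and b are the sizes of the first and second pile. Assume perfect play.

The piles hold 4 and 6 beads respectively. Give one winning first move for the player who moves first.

Label each position W (a win for the player to move) or L (a loss). A position with no legal move is L; any other position is W exactly when some move reaches an L, and L when every move reaches a W.
No move ever increases a pile, so every position that can arise here has a ≤ 4 and b ≤ 6; it is enough to label the cells with 0 ≤ a ≤ 4 and 0 ≤ b ≤ 6.
Every move lowers a or b (never raises either), so fill the grid row by row in increasing a, and left to right within a row: each cell's successors are then already labelled.
      b=0  b=1  b=2  b=3  b=4  b=5  b=6
a=0:    L    W    L    W    W    W    W
a=1:    L    W    L    W    W    W    W
a=2:    L    W    L    W    W    W    W
a=3:    W    L    W    L    W    W    W
a=4:    W    L    W    L    W    W    W
Cells with no legal move (terminal, hence L): (0,0), (1,0), (2,0).
The remaining L cells, each justified by listing all of its moves:
(0,2): the only move is to (0,1)(W), a W ⇒ L
(1,2): the only move is to (1,1)(W), a W ⇒ L
(2,2): the only move is to (2,1)(W), a W ⇒ L
(3,1): moves to (0,1)(W), (3,0)(W); every one is W ⇒ L
(3,3): moves to (0,3)(W), (3,2)(W), (3,0)(W); every one is W ⇒ L
(4,1): moves to (1,1)(W), (4,0)(W); every one is W ⇒ L
(4,3): moves to (1,3)(W), (4,2)(W), (4,0)(W); every one is W ⇒ L
Every other cell has at least one move into one of the L cells above, so it is W.
From (4,6), the L positions reachable in one move are: (4,3).

Move to (4,3).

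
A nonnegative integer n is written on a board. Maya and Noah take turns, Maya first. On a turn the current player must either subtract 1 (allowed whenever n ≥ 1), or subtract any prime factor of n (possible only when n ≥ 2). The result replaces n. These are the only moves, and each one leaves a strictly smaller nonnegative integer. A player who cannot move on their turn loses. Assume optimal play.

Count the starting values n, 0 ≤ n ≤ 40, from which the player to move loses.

Label each position W (a win for the player to move) or L (a loss). A position with no legal move is L; any other position is W exactly when some move reaches an L, and L when every move reaches a W.
n=0: no move → L
n=1: reaches L-position 0 → W
n=2: reaches L-position 0 → W
n=3: reaches L-position 0 → W
n=4: only reaches 2(W), 3(W), all W → L
n=5: reaches L-position 0 → W
n=6: reaches L-position 4 → W
n=7: reaches L-position 0 → W
n=8: only reaches 6(W), 7(W), all W → L
n=9: reaches L-position 8 → W
n=10: reaches L-position 8 → W
n=11: reaches L-position 0 → W
n=12: only reaches 9(W), 10(W), 11(W), all W → L
n=13: reaches L-position 0 → W
n=14: reaches L-position 12 → W
n=15: reaches L-position 12 → W
n=16: only reaches 14(W), 15(W), all W → L
n=17: reaches L-position 0 → W
n=18: reaches L-position 16 → W
n=19: reaches L-position 0 → W
n=20: only reaches 15(W), 18(W), 19(W), all W → L
n=21: reaches L-position 20 → W
n=22: reaches L-position 20 → W
n=23: reaches L-position 0 → W
n=24: only reaches 21(W), 22(W), 23(W), all W → L
n=25: reaches L-position 20 → W
n=26: reaches L-position 24 → W
n=27: reaches L-position 24 → W
n=28: only reaches 21(W), 26(W), 27(W), all W → L
n=29: reaches L-position 0 → W
n=30: reaches L-position 28 → W
n=31: reaches L-position 0 → W
n=32: only reaches 30(W), 31(W), all W → L
n=33: reaches L-position 32 → W
n=34: reaches L-position 32 → W
n=35: reaches L-position 28 → W
n=36: only reaches 33(W), 34(W), 35(W), all W → L
n=37: reaches L-position 0 → W
n=38: reaches L-position 36 → W
n=39: reaches L-position 36 → W
n=40: only reaches 35(W), 38(W), 39(W), all W → L
L entries with 0 ≤ n ≤ 40: n = 0, 4, 8, 12, 16, 20, 24, 28, 32, 36, 40; that makes 11.

11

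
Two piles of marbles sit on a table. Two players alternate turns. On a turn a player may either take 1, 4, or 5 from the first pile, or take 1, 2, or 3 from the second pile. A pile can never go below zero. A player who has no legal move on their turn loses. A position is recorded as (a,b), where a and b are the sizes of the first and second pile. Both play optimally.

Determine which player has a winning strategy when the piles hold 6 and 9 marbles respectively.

The first player wins.

Build the W/L table. Terminal = L. A non-terminal position is W if it has a move to some L; otherwise it is L.
No move ever increases a pile, so every position that can arise here has a ≤ 6 and b ≤ 9; it is enough to label the cells with 0 ≤ a ≤ 6 and 0 ≤ b ≤ 9.
Every move lowers a or b (never raises either), so fill the grid row by row in increasing a, and left to right within a row: each cell's successors are then already labelled.
      b=0  b=1  b=2  b=3  b=4  b=5  b=6  b=7  b=8  b=9
a=0:    L    W    W    W    L    W    W    W    L    W
a=1:    W    L    W    W    W    L    W    W    W    L
a=2:    L    W    W    W    L    W    W    W    L    W
a=3:    W    L    W    W    W    L    W    W    W    L
a=4:    W    W    L    W    W    W    L    W    W    W
a=5:    W    W    W    L    W    W    W    L    W    W
a=6:    W    W    L    W    W    W    L    W    W    W
Cells with no legal move (terminal, hence L): (0,0).
The remaining L cells, each justified by listing all of its moves:
(0,4): only reaches (0,3)(W), (0,2)(W), (0,1)(W), all W → L
(0,8): only reaches (0,7)(W), (0,6)(W), (0,5)(W), all W → L
(1,1): only reaches (0,1)(W), (1,0)(W), all W → L
(1,5): only reaches (0,5)(W), (1,4)(W), (1,3)(W), (1,2)(W), all W → L
(1,9): only reaches (0,9)(W), (1,8)(W), (1,7)(W), (1,6)(W), all W → L
(2,0): only reaches (1,0)(W), which is W → L
(2,4): only reaches (1,4)(W), (2,3)(W), (2,2)(W), (2,1)(W), all W → L
(2,8): only reaches (1,8)(W), (2,7)(W), (2,6)(W), (2,5)(W), all W → L
(3,1): only reaches (2,1)(W), (3,0)(W), all W → L
(3,5): only reaches (2,5)(W), (3,4)(W), (3,3)(W), (3,2)(W), all W → L
(3,9): only reaches (2,9)(W), (3,8)(W), (3,7)(W), (3,6)(W), all W → L
(4,2): only reaches (3,2)(W), (0,2)(W), (4,1)(W), (4,0)(W), all W → L
(4,6): only reaches (3,6)(W), (0,6)(W), (4,5)(W), (4,4)(W), (4,3)(W), all W → L
(5,3): only reaches (4,3)(W), (1,3)(W), (0,3)(W), (5,2)(W), (5,1)(W), (5,0)(W), all W → L
(5,7): only reaches (4,7)(W), (1,7)(W), (0,7)(W), (5,6)(W), (5,5)(W), (5,4)(W), all W → L
(6,2): only reaches (5,2)(W), (2,2)(W), (1,2)(W), (6,1)(W), (6,0)(W), all W → L
(6,6): only reaches (5,6)(W), (2,6)(W), (1,6)(W), (6,5)(W), (6,4)(W), (6,3)(W), all W → L
Every other cell has at least one move into one of the L cells above, so it is W.
The starting position (6,9) is W: the player to move should move to (1,9), handing over an L position.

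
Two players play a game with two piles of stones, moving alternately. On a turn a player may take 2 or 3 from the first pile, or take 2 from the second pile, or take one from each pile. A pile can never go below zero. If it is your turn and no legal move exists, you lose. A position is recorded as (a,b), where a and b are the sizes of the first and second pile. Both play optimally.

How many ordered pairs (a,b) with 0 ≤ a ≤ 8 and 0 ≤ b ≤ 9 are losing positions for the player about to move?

Compute win/loss labels from the base case upward. A position with no move is L. Any other position is W if it can reach an L in one move, else L.
Every move lowers a or b (never raises either), so fill the grid row by row in increasing a, and left to right within a row: each cell's successors are then already labelled.
      b=0  b=1  b=2  b=3  b=4  b=5  b=6  b=7  b=8  b=9
a=0:    L    L    W    W    L    L    W    W    L    L
a=1:    L    W    W    L    L    W    W    L    L    W
a=2:    W    W    L    L    W    W    L    L    W    W
a=3:    W    W    L    W    W    W    L    W    W    W
a=4:    W    L    W    W    W    L    W    W    W    L
a=5:    L    L    W    W    L    L    W    W    L    L
a=6:    L    W    W    L    L    W    W    L    L    W
a=7:    W    W    L    L    W    W    L    L    W    W
a=8:    W    W    L    W    W    W    L    W    W    W
Cells with no legal move (terminal, hence L): (0,0), (0,1), (1,0).
The remaining L cells, each justified by listing all of its moves:
(0,4): →(0,2)(W) only, which is W, so L
(0,5): →(0,3)(W) only, which is W, so L
(0,8): →(0,6)(W) only, which is W, so L
(0,9): →(0,7)(W) only, which is W, so L
(1,3): →(1,1)(W), (0,2)(W) — all W, so L
(1,4): →(1,2)(W), (0,3)(W) — all W, so L
(1,7): →(1,5)(W), (0,6)(W) — all W, so L
(1,8): →(1,6)(W), (0,7)(W) — all W, so L
(2,2): →(0,2)(W), (2,0)(W), (1,1)(W) — all W, so L
(2,3): →(0,3)(W), (2,1)(W), (1,2)(W) — all W, so L
(2,6): →(0,6)(W), (2,4)(W), (1,5)(W) — all W, so L
(2,7): →(0,7)(W), (2,5)(W), (1,6)(W) — all W, so L
(3,2): →(1,2)(W), (0,2)(W), (3,0)(W), (2,1)(W) — all W, so L
(3,6): →(1,6)(W), (0,6)(W), (3,4)(W), (2,5)(W) — all W, so L
(4,1): →(2,1)(W), (1,1)(W), (3,0)(W) — all W, so L
(4,5): →(2,5)(W), (1,5)(W), (4,3)(W), (3,4)(W) — all W, so L
(4,9): →(2,9)(W), (1,9)(W), (4,7)(W), (3,8)(W) — all W, so L
(5,0): →(3,0)(W), (2,0)(W) — all W, so L
(5,1): →(3,1)(W), (2,1)(W), (4,0)(W) — all W, so L
(5,4): →(3,4)(W), (2,4)(W), (5,2)(W), (4,3)(W) — all W, so L
(5,5): →(3,5)(W), (2,5)(W), (5,3)(W), (4,4)(W) — all W, so L
(5,8): →(3,8)(W), (2,8)(W), (5,6)(W), (4,7)(W) — all W, so L
(5,9): →(3,9)(W), (2,9)(W), (5,7)(W), (4,8)(W) — all W, so L
(6,0): →(4,0)(W), (3,0)(W) — all W, so L
(6,3): →(4,3)(W), (3,3)(W), (6,1)(W), (5,2)(W) — all W, so L
(6,4): →(4,4)(W), (3,4)(W), (6,2)(W), (5,3)(W) — all W, so L
(6,7): →(4,7)(W), (3,7)(W), (6,5)(W), (5,6)(W) — all W, so L
(6,8): →(4,8)(W), (3,8)(W), (6,6)(W), (5,7)(W) — all W, so L
(7,2): →(5,2)(W), (4,2)(W), (7,0)(W), (6,1)(W) — all W, so L
(7,3): →(5,3)(W), (4,3)(W), (7,1)(W), (6,2)(W) — all W, so L
(7,6): →(5,6)(W), (4,6)(W), (7,4)(W), (6,5)(W) — all W, so L
(7,7): →(5,7)(W), (4,7)(W), (7,5)(W), (6,6)(W) — all W, so L
(8,2): →(6,2)(W), (5,2)(W), (8,0)(W), (7,1)(W) — all W, so L
(8,6): →(6,6)(W), (5,6)(W), (8,4)(W), (7,5)(W) — all W, so L
Every other cell has at least one move into one of the L cells above, so it is W.
L cells per row: a=0: 6, a=1: 5, a=2: 4, a=3: 2, a=4: 3, a=5: 6, a=6: 5, a=7: 4, a=8: 2; total 37.

37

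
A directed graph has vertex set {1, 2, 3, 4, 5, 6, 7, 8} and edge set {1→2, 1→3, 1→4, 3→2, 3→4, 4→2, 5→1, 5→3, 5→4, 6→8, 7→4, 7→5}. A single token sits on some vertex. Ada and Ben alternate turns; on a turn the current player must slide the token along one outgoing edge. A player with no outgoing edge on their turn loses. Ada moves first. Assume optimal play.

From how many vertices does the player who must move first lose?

Build the W/L table. Terminal = L. A non-terminal position is W if it has a move to some L; otherwise it is L.
Every edge goes from a vertex to one that appears earlier in the order 8, 2, 4, 3, 1, 6, 5, 7, so processing vertices in that order labels each vertex after all of its successors.
8: no outgoing edge → L
2: no outgoing edge → L
4: W (go to 2, an L position)
3: W (go to 2, an L position)
1: W (go to 2, an L position)
6: W (go to 8, an L position)
5: L (options 1(W), 3(W), 4(W) are all W)
7: W (go to 5, an L position)
The L vertices are 2, 5, 8; that is 3 in all.

3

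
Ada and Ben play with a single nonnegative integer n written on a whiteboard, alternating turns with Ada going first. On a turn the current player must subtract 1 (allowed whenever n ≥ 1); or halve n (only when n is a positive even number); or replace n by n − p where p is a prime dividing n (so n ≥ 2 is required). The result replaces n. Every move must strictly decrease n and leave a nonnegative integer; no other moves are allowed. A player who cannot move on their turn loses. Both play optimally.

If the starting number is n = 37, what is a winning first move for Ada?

Compute win/loss labels from the base case upward. A position with no move is L. Any other position is W if it can reach an L in one move, else L.
n=0: no move → L
n=1: W (go to 0, an L position)
n=2: W (go to 0, an L position)
n=3: W (go to 0, an L position)
n=4: L (options 2(W), 3(W) are all W)
n=5: W (go to 0, an L position)
n=6: W (go to 4, an L position)
n=7: W (go to 0, an L position)
n=8: W (go to 4, an L position)
n=9: L (options 6(W), 8(W) are all W)
n=10: W (go to 9, an L position)
n=11: W (go to 0, an L position)
n=12: W (go to 9, an L position)
n=13: W (go to 0, an L position)
n=14: L (options 7(W), 12(W), 13(W) are all W)
n=15: W (go to 14, an L position)
n=16: W (go to 14, an L position)
n=17: W (go to 0, an L position)
n=18: W (go to 9, an L position)
n=19: W (go to 0, an L position)
n=20: L (options 10(W), 15(W), 18(W), 19(W) are all W)
n=21: W (go to 14, an L position)
n=22: W (go to 20, an L position)
n=23: W (go to 0, an L position)
n=24: L (options 12(W), 21(W), 22(W), 23(W) are all W)
n=25: W (go to 20, an L position)
n=26: W (go to 24, an L position)
n=27: W (go to 24, an L position)
n=28: W (go to 14, an L position)
n=29: W (go to 0, an L position)
n=30: L (options 15(W), 25(W), 27(W), 28(W), 29(W) are all W)
n=31: W (go to 0, an L position)
n=32: W (go to 30, an L position)
n=33: W (go to 30, an L position)
n=34: L (options 17(W), 32(W), 33(W) are all W)
n=35: W (go to 30, an L position)
n=36: W (go to 34, an L position)
n=37: W (go to 0, an L position)
From 37, the L positions reachable in one move are: 0.

Move to 0.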